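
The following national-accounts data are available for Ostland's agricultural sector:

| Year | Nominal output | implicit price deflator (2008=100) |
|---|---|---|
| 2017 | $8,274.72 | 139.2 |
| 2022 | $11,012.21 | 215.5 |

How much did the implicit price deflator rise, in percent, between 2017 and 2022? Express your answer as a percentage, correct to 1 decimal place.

54.8%

Price-level change = 215.5 / 139.2 − 1 = 0.5481.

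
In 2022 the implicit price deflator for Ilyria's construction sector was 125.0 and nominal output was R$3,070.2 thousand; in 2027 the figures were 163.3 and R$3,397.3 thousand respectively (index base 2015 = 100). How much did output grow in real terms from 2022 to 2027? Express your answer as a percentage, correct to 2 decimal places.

Deflate each year: 2022 → 3070.2/1.250 = 2456.16; 2027 → 3397.3/1.633 = 2080.40.
So real output changed by 2080.40/2456.16 − 1 = -0.1530, i.e. -15.30%.

-15.30%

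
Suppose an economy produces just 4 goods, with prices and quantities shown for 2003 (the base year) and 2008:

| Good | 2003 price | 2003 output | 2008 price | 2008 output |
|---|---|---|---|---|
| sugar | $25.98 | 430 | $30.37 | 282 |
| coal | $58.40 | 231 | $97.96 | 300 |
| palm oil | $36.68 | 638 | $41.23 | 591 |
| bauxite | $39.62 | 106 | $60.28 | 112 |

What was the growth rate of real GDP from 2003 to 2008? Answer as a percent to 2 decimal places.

Real GDP 2003 = Nominal GDP 2003 = 25.98·430 + 58.40·231 + 36.68·638 + 39.62·106 = 52263.36.
Real GDP 2008 (at 2003 prices) = 25.98·282 + 58.40·300 + 36.68·591 + 39.62·112 = 50961.68.
Real growth = 50961.68/52263.36 − 1 = -0.0249.

-2.49%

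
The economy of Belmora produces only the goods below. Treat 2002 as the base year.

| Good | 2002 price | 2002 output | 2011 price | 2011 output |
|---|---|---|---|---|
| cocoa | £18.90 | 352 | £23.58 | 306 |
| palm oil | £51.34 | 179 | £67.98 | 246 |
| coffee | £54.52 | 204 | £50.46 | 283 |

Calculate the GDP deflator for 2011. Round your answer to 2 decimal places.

Nominal GDP 2011 = 23.58·306 + 67.98·246 + 50.46·283 = 38218.74.
Real GDP 2011 (at 2002 prices) = 18.90·306 + 51.34·246 + 54.52·283 = 33842.20.
Deflator = Nominal/Real × 100 = 38218.74/33842.20 × 100 = 112.932.

112.93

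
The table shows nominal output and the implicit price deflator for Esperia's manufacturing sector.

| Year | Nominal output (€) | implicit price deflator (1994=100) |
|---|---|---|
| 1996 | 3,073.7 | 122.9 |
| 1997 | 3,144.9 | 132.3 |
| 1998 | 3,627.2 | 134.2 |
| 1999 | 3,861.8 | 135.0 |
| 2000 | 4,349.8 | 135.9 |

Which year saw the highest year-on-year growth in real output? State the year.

1998

1997: real = 3144.9/1.323 = 2377.10; growth vs 1996 (2500.98) = -4.95%.
1998: real = 3627.2/1.342 = 2702.83; growth vs 1997 (2377.10) = 13.70%.
1999: real = 3861.8/1.350 = 2860.59; growth vs 1998 (2702.83) = 5.84%.
2000: real = 4349.8/1.359 = 3200.74; growth vs 1999 (2860.59) = 11.89%.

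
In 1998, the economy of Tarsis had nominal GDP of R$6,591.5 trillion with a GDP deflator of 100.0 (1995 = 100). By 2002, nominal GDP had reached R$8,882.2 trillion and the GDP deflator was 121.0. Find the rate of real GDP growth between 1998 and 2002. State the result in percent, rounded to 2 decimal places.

Real GDP 1998 = 6591.5 / 1.000 = 6591.50.
Real GDP 2002 = 8882.2 / 1.210 = 7340.66.
Real growth = 7340.66 / 6591.50 − 1 = 0.1137.

11.37%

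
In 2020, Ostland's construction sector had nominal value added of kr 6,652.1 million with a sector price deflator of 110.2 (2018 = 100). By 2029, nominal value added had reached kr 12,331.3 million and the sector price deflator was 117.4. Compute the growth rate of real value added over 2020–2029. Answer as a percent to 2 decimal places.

74.01%

Real value added 2020 = 6652.1 / 1.102 = 6036.39.
Real value added 2029 = 12331.3 / 1.174 = 10503.66.
Real growth = 10503.66 / 6036.39 − 1 = 0.7401.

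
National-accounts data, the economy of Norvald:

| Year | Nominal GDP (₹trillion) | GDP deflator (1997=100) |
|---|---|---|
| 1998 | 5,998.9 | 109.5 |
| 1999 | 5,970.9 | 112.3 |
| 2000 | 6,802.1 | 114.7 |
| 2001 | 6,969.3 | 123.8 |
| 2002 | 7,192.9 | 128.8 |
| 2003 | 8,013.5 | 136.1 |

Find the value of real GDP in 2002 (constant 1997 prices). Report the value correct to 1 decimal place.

Real GDP 2002 = 7192.9 / 1.288 = 5584.55.

₹5,584.5 trillion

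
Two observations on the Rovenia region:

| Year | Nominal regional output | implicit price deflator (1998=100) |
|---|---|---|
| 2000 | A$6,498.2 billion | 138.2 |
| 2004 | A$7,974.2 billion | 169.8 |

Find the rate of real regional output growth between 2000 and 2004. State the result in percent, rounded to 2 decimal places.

Deflate each year: 2000 → 6498.2/1.382 = 4702.03; 2004 → 7974.2/1.698 = 4696.23.
So real regional output changed by 4696.23/4702.03 − 1 = -0.0012, i.e. -0.12%.

-0.12%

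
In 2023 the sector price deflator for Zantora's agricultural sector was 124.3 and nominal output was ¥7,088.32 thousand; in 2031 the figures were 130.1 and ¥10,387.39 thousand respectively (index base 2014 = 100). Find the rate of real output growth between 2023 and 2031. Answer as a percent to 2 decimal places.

40.01%

Real output 2023 = 7088.32 / 1.243 = 5702.59.
Real output 2031 = 10387.39 / 1.301 = 7984.16.
Real growth = 7984.16 / 5702.59 − 1 = 0.4001.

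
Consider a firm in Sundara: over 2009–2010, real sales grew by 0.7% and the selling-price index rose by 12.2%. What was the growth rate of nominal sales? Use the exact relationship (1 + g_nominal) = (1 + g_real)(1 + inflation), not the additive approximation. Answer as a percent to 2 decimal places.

(1 + g_nom) = (1 + g_real)(1 + π) = 1.0070 × 1.1220 = 1.12985.

12.99%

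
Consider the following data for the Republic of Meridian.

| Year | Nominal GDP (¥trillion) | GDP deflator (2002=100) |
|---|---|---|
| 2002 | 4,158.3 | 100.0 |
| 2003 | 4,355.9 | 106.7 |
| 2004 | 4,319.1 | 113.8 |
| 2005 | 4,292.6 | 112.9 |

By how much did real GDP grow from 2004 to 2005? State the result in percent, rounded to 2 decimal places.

Real GDP 2004 = 4319.1/1.138 = 3795.34.
Real GDP 2005 = 4292.6/1.129 = 3802.13.
Change = 3802.13/3795.34 − 1 = 0.0018.

0.18%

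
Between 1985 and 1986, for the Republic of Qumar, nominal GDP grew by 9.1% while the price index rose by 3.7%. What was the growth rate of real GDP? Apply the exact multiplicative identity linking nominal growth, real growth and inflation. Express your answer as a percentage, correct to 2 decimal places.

(1 + g_nom) = (1 + g_real)(1 + π), so g_real = 1.0910 / 1.0370 − 1 = 0.05207.

5.21%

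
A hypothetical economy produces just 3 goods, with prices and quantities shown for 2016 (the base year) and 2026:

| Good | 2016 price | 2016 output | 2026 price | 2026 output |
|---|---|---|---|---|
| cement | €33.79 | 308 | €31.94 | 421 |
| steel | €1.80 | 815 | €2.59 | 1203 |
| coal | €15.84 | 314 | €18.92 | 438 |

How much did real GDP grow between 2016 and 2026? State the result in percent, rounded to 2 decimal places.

38.47%

Real GDP 2016 = Nominal GDP 2016 = 33.79·308 + 1.80·815 + 15.84·314 = 16848.08.
Real GDP 2026 (at 2016 prices) = 33.79·421 + 1.80·1203 + 15.84·438 = 23328.91.
Real growth = 23328.91/16848.08 − 1 = 0.3847.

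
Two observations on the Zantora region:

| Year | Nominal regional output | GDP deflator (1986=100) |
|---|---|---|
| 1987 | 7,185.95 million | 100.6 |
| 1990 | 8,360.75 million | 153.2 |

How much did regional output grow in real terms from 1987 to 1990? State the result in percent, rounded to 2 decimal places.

-23.60%

Deflate each year: 1987 → 7185.95/1.006 = 7143.09; 1990 → 8360.75/1.532 = 5457.41.
So real regional output changed by 5457.41/7143.09 − 1 = -0.2360, i.e. -23.60%.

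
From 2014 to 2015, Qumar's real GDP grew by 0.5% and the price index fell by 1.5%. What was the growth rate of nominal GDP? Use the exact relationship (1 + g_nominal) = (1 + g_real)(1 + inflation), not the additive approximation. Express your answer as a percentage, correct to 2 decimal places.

(1 + g_nom) = (1 + g_real)(1 + π) = 1.0050 × 0.9850 = 0.98993.

-1.01%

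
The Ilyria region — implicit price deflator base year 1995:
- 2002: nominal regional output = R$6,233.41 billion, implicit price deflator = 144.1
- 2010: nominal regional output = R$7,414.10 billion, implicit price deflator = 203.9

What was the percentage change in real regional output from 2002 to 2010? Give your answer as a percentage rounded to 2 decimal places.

-15.94%

Deflate each year: 2002 → 6233.41/1.441 = 4325.75; 2010 → 7414.10/2.039 = 3636.15.
So real regional output changed by 3636.15/4325.75 − 1 = -0.1594, i.e. -15.94%.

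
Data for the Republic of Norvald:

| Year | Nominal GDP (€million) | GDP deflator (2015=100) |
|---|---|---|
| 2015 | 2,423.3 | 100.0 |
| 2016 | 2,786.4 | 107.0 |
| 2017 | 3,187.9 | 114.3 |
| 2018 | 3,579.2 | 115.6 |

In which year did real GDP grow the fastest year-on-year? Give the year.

2016: real = 2786.4/1.070 = 2604.11; growth vs 2015 (2423.30) = 7.46%.
2017: real = 3187.9/1.143 = 2789.06; growth vs 2016 (2604.11) = 7.10%.
2018: real = 3579.2/1.156 = 3096.19; growth vs 2017 (2789.06) = 11.01%.

2018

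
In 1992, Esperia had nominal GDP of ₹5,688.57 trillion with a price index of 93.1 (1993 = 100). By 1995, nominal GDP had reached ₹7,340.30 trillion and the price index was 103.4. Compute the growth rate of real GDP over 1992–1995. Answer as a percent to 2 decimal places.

16.18%

Real GDP 1992 = 5688.57 / 0.931 = 6110.17.
Real GDP 1995 = 7340.30 / 1.034 = 7098.94.
Real growth = 7098.94 / 6110.17 − 1 = 0.1618.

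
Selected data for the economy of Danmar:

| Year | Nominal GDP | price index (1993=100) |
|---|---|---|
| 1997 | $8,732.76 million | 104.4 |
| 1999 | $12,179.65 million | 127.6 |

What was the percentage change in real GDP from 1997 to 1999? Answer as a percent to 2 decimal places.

14.11%

Deflate each year: 1997 → 8732.76/1.044 = 8364.71; 1999 → 12179.65/1.276 = 9545.18.
So real GDP changed by 9545.18/8364.71 − 1 = 0.1411, i.e. 14.11%.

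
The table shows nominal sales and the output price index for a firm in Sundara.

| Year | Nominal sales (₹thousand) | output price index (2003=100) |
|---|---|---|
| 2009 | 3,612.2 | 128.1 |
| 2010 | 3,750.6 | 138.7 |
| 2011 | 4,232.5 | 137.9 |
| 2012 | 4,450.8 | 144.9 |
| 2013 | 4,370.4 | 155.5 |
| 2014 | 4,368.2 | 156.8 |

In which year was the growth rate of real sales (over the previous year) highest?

2011

2010: real = 3750.6/1.387 = 2704.11; growth vs 2009 (2819.83) = -4.10%.
2011: real = 4232.5/1.379 = 3069.25; growth vs 2010 (2704.11) = 13.50%.
2012: real = 4450.8/1.449 = 3071.64; growth vs 2011 (3069.25) = 0.08%.
2013: real = 4370.4/1.555 = 2810.55; growth vs 2012 (3071.64) = -8.50%.
2014: real = 4368.2/1.568 = 2785.84; growth vs 2013 (2810.55) = -0.88%.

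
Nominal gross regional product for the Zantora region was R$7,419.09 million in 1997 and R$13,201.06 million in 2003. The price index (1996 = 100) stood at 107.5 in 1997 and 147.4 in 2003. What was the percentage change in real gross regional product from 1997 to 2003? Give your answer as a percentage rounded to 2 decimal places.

29.77%

Real gross regional product 1997 = 7419.09 / 1.075 = 6901.48.
Real gross regional product 2003 = 13201.06 / 1.474 = 8955.94.
Real growth = 8955.94 / 6901.48 − 1 = 0.2977.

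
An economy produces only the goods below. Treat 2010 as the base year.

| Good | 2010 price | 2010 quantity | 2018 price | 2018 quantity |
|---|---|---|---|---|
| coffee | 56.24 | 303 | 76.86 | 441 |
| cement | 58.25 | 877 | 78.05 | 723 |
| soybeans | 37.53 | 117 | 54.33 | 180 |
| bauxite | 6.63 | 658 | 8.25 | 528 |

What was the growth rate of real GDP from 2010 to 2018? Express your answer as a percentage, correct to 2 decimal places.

0.38%

Real GDP 2010 = Nominal GDP 2010 = 56.24·303 + 58.25·877 + 37.53·117 + 6.63·658 = 76879.52.
Real GDP 2018 (at 2010 prices) = 56.24·441 + 58.25·723 + 37.53·180 + 6.63·528 = 77172.63.
Real growth = 77172.63/76879.52 − 1 = 0.0038.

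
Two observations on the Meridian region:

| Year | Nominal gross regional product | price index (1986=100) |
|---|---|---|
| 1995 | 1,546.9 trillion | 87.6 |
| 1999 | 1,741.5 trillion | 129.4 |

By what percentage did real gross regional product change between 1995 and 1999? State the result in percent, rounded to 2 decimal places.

Real gross regional product 1995 = 1546.9 / 0.876 = 1765.87.
Real gross regional product 1999 = 1741.5 / 1.294 = 1345.83.
Real growth = 1345.83 / 1765.87 − 1 = -0.2379.

-23.79%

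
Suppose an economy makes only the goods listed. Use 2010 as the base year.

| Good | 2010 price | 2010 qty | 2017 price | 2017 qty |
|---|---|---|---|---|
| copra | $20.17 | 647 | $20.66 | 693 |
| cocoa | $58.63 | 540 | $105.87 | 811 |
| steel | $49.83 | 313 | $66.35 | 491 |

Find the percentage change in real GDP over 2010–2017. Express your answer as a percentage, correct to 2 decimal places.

42.59%

Real GDP 2010 = Nominal GDP 2010 = 20.17·647 + 58.63·540 + 49.83·313 = 60306.98.
Real GDP 2017 (at 2010 prices) = 20.17·693 + 58.63·811 + 49.83·491 = 85993.27.
Real growth = 85993.27/60306.98 − 1 = 0.4259.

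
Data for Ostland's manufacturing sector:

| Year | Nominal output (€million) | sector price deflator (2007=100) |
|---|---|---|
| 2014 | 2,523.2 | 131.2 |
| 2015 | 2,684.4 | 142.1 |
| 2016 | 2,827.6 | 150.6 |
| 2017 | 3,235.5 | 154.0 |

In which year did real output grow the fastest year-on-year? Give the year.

2015: real = 2684.4/1.421 = 1889.09; growth vs 2014 (1923.17) = -1.77%.
2016: real = 2827.6/1.506 = 1877.56; growth vs 2015 (1889.09) = -0.61%.
2017: real = 3235.5/1.540 = 2100.97; growth vs 2016 (1877.56) = 11.90%.

2017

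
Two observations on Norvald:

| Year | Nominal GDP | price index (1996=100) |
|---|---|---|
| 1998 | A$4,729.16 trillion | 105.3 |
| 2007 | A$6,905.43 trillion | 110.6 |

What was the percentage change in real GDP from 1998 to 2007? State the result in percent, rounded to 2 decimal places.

39.02%

Deflate each year: 1998 → 4729.16/1.053 = 4491.13; 2007 → 6905.43/1.106 = 6243.61.
So real GDP changed by 6243.61/4491.13 − 1 = 0.3902, i.e. 39.02%.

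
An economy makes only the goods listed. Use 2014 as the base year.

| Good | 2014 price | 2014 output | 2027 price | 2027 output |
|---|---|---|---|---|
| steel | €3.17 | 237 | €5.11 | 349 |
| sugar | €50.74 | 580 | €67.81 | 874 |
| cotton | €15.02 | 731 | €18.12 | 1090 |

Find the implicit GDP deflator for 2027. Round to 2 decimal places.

Nominal GDP 2027 = 5.11·349 + 67.81·874 + 18.12·1090 = 80800.13.
Real GDP 2027 (at 2014 prices) = 3.17·349 + 50.74·874 + 15.02·1090 = 61824.89.
Deflator = Nominal/Real × 100 = 80800.13/61824.89 × 100 = 130.692.

130.69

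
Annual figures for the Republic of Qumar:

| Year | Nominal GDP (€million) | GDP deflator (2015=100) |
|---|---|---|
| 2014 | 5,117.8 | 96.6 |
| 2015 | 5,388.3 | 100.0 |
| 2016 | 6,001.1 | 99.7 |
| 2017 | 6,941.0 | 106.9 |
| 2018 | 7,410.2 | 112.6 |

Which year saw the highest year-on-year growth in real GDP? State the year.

2015: real = 5388.3/1.000 = 5388.30; growth vs 2014 (5297.93) = 1.71%.
2016: real = 6001.1/0.997 = 6019.16; growth vs 2015 (5388.30) = 11.71%.
2017: real = 6941.0/1.069 = 6492.98; growth vs 2016 (6019.16) = 7.87%.
2018: real = 7410.2/1.126 = 6580.99; growth vs 2017 (6492.98) = 1.36%.

2016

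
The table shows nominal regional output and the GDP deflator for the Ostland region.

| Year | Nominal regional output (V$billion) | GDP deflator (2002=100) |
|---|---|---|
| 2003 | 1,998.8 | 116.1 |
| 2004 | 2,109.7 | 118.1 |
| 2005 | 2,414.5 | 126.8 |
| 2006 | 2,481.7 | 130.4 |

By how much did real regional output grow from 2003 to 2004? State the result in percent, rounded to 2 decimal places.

Real regional output 2003 = 1998.8/1.161 = 1721.62.
Real regional output 2004 = 2109.7/1.181 = 1786.37.
Change = 1786.37/1721.62 − 1 = 0.0376.

3.76%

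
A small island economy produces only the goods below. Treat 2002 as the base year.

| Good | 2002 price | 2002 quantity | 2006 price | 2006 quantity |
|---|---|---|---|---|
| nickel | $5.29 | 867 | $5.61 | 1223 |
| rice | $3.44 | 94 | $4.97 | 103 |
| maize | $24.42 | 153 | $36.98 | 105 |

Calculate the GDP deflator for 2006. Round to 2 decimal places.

Nominal GDP 2006 = 5.61·1223 + 4.97·103 + 36.98·105 = 11255.84.
Real GDP 2006 (at 2002 prices) = 5.29·1223 + 3.44·103 + 24.42·105 = 9388.09.
Deflator = Nominal/Real × 100 = 11255.84/9388.09 × 100 = 119.895.

119.89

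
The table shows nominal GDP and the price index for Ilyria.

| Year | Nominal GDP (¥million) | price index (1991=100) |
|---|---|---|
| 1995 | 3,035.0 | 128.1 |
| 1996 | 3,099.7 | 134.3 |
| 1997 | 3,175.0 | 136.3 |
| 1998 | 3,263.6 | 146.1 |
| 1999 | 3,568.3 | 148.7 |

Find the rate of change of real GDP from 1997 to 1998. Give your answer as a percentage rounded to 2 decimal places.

-4.10%

Real GDP 1997 = 3175.0/1.363 = 2329.42.
Real GDP 1998 = 3263.6/1.461 = 2233.81.
Change = 2233.81/2329.42 − 1 = -0.0410.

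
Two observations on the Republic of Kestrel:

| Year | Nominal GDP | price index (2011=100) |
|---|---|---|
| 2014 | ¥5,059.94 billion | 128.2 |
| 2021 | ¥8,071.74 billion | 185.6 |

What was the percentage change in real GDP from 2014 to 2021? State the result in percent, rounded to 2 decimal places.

Deflate each year: 2014 → 5059.94/1.282 = 3946.91; 2021 → 8071.74/1.856 = 4349.00.
So real GDP changed by 4349.00/3946.91 − 1 = 0.1019, i.e. 10.19%.

10.19%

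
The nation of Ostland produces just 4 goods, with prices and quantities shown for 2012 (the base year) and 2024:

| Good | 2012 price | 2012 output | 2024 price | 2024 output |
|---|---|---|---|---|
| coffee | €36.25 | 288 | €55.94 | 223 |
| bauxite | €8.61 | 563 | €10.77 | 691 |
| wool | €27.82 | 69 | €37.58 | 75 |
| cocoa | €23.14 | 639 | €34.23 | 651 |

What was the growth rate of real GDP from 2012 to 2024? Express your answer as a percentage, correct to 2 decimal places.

Real GDP 2012 = Nominal GDP 2012 = 36.25·288 + 8.61·563 + 27.82·69 + 23.14·639 = 31993.47.
Real GDP 2024 (at 2012 prices) = 36.25·223 + 8.61·691 + 27.82·75 + 23.14·651 = 31183.90.
Real growth = 31183.90/31993.47 − 1 = -0.0253.

-2.53%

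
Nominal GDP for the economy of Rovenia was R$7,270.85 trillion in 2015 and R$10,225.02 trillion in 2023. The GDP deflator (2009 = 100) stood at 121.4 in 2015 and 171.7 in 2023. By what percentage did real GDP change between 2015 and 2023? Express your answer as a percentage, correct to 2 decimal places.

-0.57%

Deflate each year: 2015 → 7270.85/1.214 = 5989.17; 2023 → 10225.02/1.717 = 5955.17.
So real GDP changed by 5955.17/5989.17 − 1 = -0.0057, i.e. -0.57%.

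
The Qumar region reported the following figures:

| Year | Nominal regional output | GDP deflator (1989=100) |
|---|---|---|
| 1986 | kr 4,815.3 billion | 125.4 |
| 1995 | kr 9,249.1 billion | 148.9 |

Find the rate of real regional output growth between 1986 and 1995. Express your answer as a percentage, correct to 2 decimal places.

61.76%

Deflate each year: 1986 → 4815.3/1.254 = 3839.95; 1995 → 9249.1/1.489 = 6211.62.
So real regional output changed by 6211.62/3839.95 − 1 = 0.6176, i.e. 61.76%.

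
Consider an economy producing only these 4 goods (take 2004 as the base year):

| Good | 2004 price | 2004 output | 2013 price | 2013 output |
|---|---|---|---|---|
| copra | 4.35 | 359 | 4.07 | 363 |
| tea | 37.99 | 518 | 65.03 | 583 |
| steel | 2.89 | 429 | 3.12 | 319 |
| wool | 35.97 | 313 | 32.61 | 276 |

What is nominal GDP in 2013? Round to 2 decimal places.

Nominal GDP 2013 = Σ (p_2013 × q_2013) = 4.07·363 + 65.03·583 + 3.12·319 + 32.61·276 = 49385.54.

49385.54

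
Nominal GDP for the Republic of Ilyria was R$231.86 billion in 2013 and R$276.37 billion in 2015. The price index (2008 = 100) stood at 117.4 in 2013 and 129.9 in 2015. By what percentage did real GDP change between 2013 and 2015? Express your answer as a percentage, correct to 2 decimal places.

Deflate each year: 2013 → 231.86/1.174 = 197.50; 2015 → 276.37/1.299 = 212.76.
So real GDP changed by 212.76/197.50 − 1 = 0.0773, i.e. 7.73%.

7.73%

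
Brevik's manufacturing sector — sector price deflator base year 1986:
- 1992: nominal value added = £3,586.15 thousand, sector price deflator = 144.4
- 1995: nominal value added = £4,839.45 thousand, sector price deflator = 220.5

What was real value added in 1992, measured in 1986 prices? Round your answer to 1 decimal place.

£2,483.5 thousand

Real value added = Nominal / (sector price deflator/100) = 3586.15 / 1.444 = 2483.48.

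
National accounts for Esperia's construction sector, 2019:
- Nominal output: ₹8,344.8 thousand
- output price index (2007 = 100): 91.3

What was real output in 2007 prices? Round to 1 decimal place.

₹9,140.0 thousand

Real output = Nominal / (output price index/100) = 8344.8 / 0.913 = 9139.98.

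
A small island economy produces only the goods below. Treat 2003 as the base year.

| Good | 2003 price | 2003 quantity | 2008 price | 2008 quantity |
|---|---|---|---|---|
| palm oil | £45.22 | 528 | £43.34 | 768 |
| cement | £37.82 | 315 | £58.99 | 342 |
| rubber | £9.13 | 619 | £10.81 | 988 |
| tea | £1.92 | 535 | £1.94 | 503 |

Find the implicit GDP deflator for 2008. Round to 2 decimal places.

Nominal GDP 2008 = 43.34·768 + 58.99·342 + 10.81·988 + 1.94·503 = 65115.80.
Real GDP 2008 (at 2003 prices) = 45.22·768 + 37.82·342 + 9.13·988 + 1.92·503 = 57649.60.
Deflator = Nominal/Real × 100 = 65115.80/57649.60 × 100 = 112.951.

112.95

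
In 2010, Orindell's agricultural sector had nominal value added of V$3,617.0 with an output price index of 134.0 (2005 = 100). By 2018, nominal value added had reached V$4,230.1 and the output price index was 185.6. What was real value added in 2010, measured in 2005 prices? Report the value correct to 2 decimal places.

V$2,699.25

Real value added = Nominal / (output price index/100) = 3617.0 / 1.340 = 2699.25.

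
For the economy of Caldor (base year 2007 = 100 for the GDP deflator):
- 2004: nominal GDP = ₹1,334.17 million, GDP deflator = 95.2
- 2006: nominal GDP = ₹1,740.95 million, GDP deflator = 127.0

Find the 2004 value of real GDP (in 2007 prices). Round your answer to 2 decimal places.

₹1,401.44 million

Real GDP = Nominal / (GDP deflator/100) = 1334.17 / 0.952 = 1401.44.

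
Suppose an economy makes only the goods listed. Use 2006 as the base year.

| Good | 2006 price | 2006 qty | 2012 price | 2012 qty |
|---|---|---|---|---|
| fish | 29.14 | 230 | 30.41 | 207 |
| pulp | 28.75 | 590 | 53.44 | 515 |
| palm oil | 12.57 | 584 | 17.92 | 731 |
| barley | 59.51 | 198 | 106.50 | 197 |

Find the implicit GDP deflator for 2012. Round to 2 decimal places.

Nominal GDP 2012 = 30.41·207 + 53.44·515 + 17.92·731 + 106.50·197 = 67896.49.
Real GDP 2012 (at 2006 prices) = 29.14·207 + 28.75·515 + 12.57·731 + 59.51·197 = 41750.37.
Deflator = Nominal/Real × 100 = 67896.49/41750.37 × 100 = 162.625.

162.62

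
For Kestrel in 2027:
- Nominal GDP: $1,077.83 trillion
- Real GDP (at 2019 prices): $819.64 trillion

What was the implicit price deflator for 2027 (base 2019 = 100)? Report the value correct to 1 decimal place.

131.5

implicit price deflator = (Nominal / Real) × 100 = 1077.83 / 819.64 × 100 = 131.50.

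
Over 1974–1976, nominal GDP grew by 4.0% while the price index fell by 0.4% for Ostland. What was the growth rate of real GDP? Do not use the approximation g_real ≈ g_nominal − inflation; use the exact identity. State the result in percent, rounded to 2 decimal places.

(1 + g_nom) = (1 + g_real)(1 + π), so g_real = 1.0400 / 0.9960 − 1 = 0.04418.

4.42%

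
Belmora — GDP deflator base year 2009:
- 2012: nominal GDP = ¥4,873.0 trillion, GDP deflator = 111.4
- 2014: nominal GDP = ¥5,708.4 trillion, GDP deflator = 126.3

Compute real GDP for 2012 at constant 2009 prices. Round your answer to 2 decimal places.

¥4,374.33 trillion

Real GDP = Nominal / (GDP deflator/100) = 4873.0 / 1.114 = 4374.33.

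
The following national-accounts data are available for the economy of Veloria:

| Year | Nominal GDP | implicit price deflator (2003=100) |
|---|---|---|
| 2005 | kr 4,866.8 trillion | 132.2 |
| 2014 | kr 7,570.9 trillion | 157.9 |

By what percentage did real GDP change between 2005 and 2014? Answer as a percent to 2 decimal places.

Deflate each year: 2005 → 4866.8/1.322 = 3681.39; 2014 → 7570.9/1.579 = 4794.74.
So real GDP changed by 4794.74/3681.39 − 1 = 0.3024, i.e. 30.24%.

30.24%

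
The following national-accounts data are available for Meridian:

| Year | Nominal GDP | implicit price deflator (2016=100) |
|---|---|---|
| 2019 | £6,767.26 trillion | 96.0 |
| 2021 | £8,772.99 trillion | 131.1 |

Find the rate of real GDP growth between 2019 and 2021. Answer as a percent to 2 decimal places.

-5.07%

Deflate each year: 2019 → 6767.26/0.960 = 7049.23; 2021 → 8772.99/1.311 = 6691.83.
So real GDP changed by 6691.83/7049.23 − 1 = -0.0507, i.e. -5.07%.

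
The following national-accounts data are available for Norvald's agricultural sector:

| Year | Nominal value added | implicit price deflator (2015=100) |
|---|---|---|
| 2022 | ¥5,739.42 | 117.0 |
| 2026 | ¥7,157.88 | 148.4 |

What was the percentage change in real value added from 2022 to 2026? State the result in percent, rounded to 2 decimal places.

-1.67%

Deflate each year: 2022 → 5739.42/1.170 = 4905.49; 2026 → 7157.88/1.484 = 4823.37.
So real value added changed by 4823.37/4905.49 − 1 = -0.0167, i.e. -1.67%.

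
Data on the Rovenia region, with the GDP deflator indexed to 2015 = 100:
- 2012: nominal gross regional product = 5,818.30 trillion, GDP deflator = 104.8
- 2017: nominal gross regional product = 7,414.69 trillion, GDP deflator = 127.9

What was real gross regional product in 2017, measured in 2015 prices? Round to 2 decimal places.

5,797.26 trillion

Real gross regional product = Nominal / (GDP deflator/100) = 7414.69 / 1.279 = 5797.26.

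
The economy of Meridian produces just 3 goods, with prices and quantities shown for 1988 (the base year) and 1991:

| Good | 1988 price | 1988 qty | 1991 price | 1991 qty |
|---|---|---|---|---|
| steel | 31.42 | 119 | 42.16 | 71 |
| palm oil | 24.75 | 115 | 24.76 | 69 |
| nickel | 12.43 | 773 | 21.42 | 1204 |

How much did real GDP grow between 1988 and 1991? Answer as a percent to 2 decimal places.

16.74%

Real GDP 1988 = Nominal GDP 1988 = 31.42·119 + 24.75·115 + 12.43·773 = 16193.62.
Real GDP 1991 (at 1988 prices) = 31.42·71 + 24.75·69 + 12.43·1204 = 18904.29.
Real growth = 18904.29/16193.62 − 1 = 0.1674.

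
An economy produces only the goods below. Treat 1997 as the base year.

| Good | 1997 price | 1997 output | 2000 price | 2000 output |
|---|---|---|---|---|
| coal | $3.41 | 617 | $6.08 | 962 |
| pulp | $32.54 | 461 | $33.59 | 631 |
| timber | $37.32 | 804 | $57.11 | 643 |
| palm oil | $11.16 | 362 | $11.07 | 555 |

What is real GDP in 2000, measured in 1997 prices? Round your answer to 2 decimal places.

$54003.72

Real GDP 2000 = Σ (p_1997 × q_2000) = 3.41·962 + 32.54·631 + 37.32·643 + 11.16·555 = 54003.72.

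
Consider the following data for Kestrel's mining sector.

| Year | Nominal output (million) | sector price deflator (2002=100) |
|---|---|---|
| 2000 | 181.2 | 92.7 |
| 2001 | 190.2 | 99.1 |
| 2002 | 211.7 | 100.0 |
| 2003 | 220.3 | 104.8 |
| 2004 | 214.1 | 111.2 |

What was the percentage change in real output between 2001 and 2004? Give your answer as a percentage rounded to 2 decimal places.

0.32%

Real output 2001 = 190.2/0.991 = 191.93.
Real output 2004 = 214.1/1.112 = 192.54.
Change = 192.54/191.93 − 1 = 0.0032.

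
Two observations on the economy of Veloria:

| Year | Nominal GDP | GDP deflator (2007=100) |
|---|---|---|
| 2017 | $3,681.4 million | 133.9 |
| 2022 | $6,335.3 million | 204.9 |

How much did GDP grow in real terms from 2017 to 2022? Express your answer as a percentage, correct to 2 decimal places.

12.46%

Deflate each year: 2017 → 3681.4/1.339 = 2749.37; 2022 → 6335.3/2.049 = 3091.90.
So real GDP changed by 3091.90/2749.37 − 1 = 0.1246, i.e. 12.46%.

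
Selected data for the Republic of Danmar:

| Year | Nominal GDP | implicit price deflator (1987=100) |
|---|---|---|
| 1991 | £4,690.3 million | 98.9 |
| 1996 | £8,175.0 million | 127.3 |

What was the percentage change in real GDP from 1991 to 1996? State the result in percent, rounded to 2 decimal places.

35.41%

Real GDP 1991 = 4690.3 / 0.989 = 4742.47.
Real GDP 1996 = 8175.0 / 1.273 = 6421.84.
Real growth = 6421.84 / 4742.47 − 1 = 0.3541.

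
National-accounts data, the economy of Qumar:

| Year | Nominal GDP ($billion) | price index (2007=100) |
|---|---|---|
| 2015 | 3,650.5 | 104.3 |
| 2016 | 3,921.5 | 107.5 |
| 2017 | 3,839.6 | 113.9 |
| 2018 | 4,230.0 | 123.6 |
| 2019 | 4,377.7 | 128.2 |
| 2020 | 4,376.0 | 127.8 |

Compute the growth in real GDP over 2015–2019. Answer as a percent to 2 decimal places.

Real GDP 2015 = 3650.5/1.043 = 3500.00.
Real GDP 2019 = 4377.7/1.282 = 3414.74.
Change = 3414.74/3500.00 − 1 = -0.0244.

-2.44%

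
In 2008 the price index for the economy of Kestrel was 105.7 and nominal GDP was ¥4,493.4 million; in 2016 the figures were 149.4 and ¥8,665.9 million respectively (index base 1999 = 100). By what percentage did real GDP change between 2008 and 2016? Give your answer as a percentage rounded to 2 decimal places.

36.45%

Real GDP 2008 = 4493.4 / 1.057 = 4251.09.
Real GDP 2016 = 8665.9 / 1.494 = 5800.47.
Real growth = 5800.47 / 4251.09 − 1 = 0.3645.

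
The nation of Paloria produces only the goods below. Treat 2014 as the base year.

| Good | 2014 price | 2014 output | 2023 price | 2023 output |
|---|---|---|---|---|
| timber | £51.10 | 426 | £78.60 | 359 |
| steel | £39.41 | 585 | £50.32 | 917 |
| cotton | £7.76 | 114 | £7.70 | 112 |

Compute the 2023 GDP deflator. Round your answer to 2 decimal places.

Nominal GDP 2023 = 78.60·359 + 50.32·917 + 7.70·112 = 75223.24.
Real GDP 2023 (at 2014 prices) = 51.10·359 + 39.41·917 + 7.76·112 = 55352.99.
Deflator = Nominal/Real × 100 = 75223.24/55352.99 × 100 = 135.897.

135.90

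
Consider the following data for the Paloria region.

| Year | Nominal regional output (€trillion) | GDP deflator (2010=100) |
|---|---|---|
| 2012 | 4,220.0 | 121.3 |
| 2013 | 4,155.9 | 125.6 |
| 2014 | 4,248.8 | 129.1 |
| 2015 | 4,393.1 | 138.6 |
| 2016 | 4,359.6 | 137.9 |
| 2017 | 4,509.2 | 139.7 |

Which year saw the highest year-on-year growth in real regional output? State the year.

2013: real = 4155.9/1.256 = 3308.84; growth vs 2012 (3478.98) = -4.89%.
2014: real = 4248.8/1.291 = 3291.09; growth vs 2013 (3308.84) = -0.54%.
2015: real = 4393.1/1.386 = 3169.62; growth vs 2014 (3291.09) = -3.69%.
2016: real = 4359.6/1.379 = 3161.42; growth vs 2015 (3169.62) = -0.26%.
2017: real = 4509.2/1.397 = 3227.77; growth vs 2016 (3161.42) = 2.10%.

2017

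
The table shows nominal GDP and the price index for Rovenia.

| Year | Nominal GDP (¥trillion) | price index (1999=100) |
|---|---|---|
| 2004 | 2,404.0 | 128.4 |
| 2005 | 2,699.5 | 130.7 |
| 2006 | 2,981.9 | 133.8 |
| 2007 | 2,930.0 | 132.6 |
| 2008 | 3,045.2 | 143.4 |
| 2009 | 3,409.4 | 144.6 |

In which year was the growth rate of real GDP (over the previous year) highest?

2009

2005: real = 2699.5/1.307 = 2065.42; growth vs 2004 (1872.27) = 10.32%.
2006: real = 2981.9/1.338 = 2228.62; growth vs 2005 (2065.42) = 7.90%.
2007: real = 2930.0/1.326 = 2209.65; growth vs 2006 (2228.62) = -0.85%.
2008: real = 3045.2/1.434 = 2123.57; growth vs 2007 (2209.65) = -3.90%.
2009: real = 3409.4/1.446 = 2357.81; growth vs 2008 (2123.57) = 11.03%.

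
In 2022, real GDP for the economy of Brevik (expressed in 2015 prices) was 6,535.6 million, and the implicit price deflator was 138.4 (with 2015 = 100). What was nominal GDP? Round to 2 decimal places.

Nominal GDP = Real × (implicit price deflator/100) = 6535.6 × 1.384 = 9045.27.

9,045.27 million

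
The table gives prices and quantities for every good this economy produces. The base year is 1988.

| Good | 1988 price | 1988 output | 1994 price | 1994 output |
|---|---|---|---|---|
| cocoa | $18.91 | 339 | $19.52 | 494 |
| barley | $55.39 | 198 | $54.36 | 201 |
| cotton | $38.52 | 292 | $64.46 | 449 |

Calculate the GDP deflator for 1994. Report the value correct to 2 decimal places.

Nominal GDP 1994 = 19.52·494 + 54.36·201 + 64.46·449 = 49511.78.
Real GDP 1994 (at 1988 prices) = 18.91·494 + 55.39·201 + 38.52·449 = 37770.41.
Deflator = Nominal/Real × 100 = 49511.78/37770.41 × 100 = 131.086.

131.09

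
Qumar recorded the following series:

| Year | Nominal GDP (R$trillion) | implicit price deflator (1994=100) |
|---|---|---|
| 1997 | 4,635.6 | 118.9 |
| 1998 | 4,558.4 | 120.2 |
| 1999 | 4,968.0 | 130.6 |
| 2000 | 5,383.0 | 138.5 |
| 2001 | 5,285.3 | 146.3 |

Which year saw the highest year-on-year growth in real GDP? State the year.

1998: real = 4558.4/1.202 = 3792.35; growth vs 1997 (3898.74) = -2.73%.
1999: real = 4968.0/1.306 = 3803.98; growth vs 1998 (3792.35) = 0.31%.
2000: real = 5383.0/1.385 = 3886.64; growth vs 1999 (3803.98) = 2.17%.
2001: real = 5285.3/1.463 = 3612.65; growth vs 2000 (3886.64) = -7.05%.

2000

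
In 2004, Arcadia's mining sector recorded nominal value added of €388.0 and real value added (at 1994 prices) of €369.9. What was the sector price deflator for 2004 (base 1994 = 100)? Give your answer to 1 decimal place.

sector price deflator = (Nominal / Real) × 100 = 388.0 / 369.9 × 100 = 104.89.

104.9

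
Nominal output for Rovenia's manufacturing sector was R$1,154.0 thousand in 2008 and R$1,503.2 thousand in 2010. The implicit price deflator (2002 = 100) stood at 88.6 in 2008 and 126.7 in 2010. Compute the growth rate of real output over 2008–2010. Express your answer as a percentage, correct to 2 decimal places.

-8.91%

Deflate each year: 2008 → 1154.0/0.886 = 1302.48; 2010 → 1503.2/1.267 = 1186.42.
So real output changed by 1186.42/1302.48 − 1 = -0.0891, i.e. -8.91%.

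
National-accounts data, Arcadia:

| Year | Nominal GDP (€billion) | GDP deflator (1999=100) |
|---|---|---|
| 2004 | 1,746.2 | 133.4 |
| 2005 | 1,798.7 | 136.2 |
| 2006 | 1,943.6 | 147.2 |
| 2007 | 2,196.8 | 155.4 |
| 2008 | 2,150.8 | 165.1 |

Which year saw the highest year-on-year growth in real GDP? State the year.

2007

2005: real = 1798.7/1.362 = 1320.63; growth vs 2004 (1309.00) = 0.89%.
2006: real = 1943.6/1.472 = 1320.38; growth vs 2005 (1320.63) = -0.02%.
2007: real = 2196.8/1.554 = 1413.64; growth vs 2006 (1320.38) = 7.06%.
2008: real = 2150.8/1.651 = 1302.73; growth vs 2007 (1413.64) = -7.85%.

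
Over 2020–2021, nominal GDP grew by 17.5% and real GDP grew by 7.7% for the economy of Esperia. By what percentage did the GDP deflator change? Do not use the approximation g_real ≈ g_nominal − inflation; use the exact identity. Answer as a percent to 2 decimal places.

9.10%

(1 + g_nom) = (1 + g_real)(1 + π), so π = 1.1750 / 1.0770 − 1 = 0.09099.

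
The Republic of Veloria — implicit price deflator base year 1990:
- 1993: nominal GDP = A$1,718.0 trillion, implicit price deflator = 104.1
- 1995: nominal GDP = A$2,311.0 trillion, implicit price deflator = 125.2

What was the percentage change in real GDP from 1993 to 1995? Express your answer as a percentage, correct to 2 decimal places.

11.85%

Real GDP 1993 = 1718.0 / 1.041 = 1650.34.
Real GDP 1995 = 2311.0 / 1.252 = 1845.85.
Real growth = 1845.85 / 1650.34 − 1 = 0.1185.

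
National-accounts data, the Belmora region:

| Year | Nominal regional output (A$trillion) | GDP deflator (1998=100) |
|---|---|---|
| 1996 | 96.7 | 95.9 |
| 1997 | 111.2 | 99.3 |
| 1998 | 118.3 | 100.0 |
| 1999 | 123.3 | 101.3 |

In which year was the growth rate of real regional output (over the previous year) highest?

1997

1997: real = 111.2/0.993 = 111.98; growth vs 1996 (100.83) = 11.06%.
1998: real = 118.3/1.000 = 118.30; growth vs 1997 (111.98) = 5.64%.
1999: real = 123.3/1.013 = 121.72; growth vs 1998 (118.30) = 2.89%.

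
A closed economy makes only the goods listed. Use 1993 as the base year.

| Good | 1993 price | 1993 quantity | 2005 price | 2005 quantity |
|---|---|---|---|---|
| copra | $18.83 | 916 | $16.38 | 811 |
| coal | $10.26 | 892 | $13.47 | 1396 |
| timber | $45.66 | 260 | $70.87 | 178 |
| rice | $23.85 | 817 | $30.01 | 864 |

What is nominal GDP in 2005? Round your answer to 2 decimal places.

Nominal GDP 2005 = Σ (p_2005 × q_2005) = 16.38·811 + 13.47·1396 + 70.87·178 + 30.01·864 = 70631.80.

$70631.80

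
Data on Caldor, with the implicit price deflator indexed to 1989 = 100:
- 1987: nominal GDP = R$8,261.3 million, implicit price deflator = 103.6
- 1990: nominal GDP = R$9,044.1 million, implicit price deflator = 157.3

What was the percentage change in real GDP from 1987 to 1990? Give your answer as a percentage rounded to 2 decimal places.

Real GDP 1987 = 8261.3 / 1.036 = 7974.23.
Real GDP 1990 = 9044.1 / 1.573 = 5749.59.
Real growth = 5749.59 / 7974.23 − 1 = -0.2790.

-27.90%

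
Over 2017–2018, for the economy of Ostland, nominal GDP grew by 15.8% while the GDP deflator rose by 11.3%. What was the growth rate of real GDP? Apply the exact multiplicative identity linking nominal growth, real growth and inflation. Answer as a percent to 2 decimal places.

4.04%

(1 + g_nom) = (1 + g_real)(1 + π), so g_real = 1.1580 / 1.1130 − 1 = 0.04043.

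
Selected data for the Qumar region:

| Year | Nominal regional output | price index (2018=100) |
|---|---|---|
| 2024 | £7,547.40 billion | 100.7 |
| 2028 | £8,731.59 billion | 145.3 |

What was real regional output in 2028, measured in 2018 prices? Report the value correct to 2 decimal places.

£6,009.35 billion

Real regional output = Nominal / (price index/100) = 8731.59 / 1.453 = 6009.35.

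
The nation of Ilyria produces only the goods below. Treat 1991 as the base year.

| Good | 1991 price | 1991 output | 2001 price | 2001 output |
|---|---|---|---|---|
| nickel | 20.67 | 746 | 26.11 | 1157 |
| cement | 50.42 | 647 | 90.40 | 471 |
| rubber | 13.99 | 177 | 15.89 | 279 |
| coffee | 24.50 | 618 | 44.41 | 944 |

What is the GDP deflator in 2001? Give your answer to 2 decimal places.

Nominal GDP 2001 = 26.11·1157 + 90.40·471 + 15.89·279 + 44.41·944 = 119144.02.
Real GDP 2001 (at 1991 prices) = 20.67·1157 + 50.42·471 + 13.99·279 + 24.50·944 = 74694.22.
Deflator = Nominal/Real × 100 = 119144.02/74694.22 × 100 = 159.509.

159.51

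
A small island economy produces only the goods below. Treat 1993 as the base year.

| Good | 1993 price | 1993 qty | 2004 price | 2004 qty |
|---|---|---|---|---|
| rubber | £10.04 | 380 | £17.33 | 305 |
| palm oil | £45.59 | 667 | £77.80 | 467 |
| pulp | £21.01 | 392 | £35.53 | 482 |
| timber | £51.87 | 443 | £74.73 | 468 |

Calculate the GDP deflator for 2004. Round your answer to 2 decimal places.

159.51

Nominal GDP 2004 = 17.33·305 + 77.80·467 + 35.53·482 + 74.73·468 = 93717.35.
Real GDP 2004 (at 1993 prices) = 10.04·305 + 45.59·467 + 21.01·482 + 51.87·468 = 58754.71.
Deflator = Nominal/Real × 100 = 93717.35/58754.71 × 100 = 159.506.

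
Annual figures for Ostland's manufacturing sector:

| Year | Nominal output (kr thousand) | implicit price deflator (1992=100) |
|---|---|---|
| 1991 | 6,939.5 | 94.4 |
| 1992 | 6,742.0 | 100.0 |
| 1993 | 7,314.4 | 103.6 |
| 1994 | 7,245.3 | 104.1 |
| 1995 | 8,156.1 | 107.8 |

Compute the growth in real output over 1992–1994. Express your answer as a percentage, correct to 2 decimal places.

3.23%

Real output 1992 = 6742.0/1.000 = 6742.00.
Real output 1994 = 7245.3/1.041 = 6959.94.
Change = 6959.94/6742.00 − 1 = 0.0323.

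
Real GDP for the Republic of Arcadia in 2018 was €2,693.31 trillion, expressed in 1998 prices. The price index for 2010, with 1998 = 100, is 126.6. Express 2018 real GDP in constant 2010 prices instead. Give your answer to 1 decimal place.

€3,409.7 trillion

Real GDP in 2010 prices = Real GDP in 1998 prices × (P_2010/P_1998) = 2693.31 × 1.266 = 3409.73.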